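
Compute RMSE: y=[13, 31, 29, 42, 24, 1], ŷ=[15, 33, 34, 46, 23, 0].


MSE = 51/6 = 8.5
RMSE = √(51/6) = 2.9155

2.9155


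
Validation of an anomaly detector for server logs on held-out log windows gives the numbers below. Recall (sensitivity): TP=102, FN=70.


Recall = TP/(TP+FN)
= 102/(102+70)
= 102/172 = 59.3%

59.3%


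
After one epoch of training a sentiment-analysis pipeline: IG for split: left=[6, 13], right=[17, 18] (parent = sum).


Parent = [23, 31], H_parent = 0.9841
H_left = 0.8997 (n=19), H_right = 0.9994 (n=35)
H_children = (19/54)·0.8997 + (35/54)·0.9994 = 0.9643
IG = 0.9841 - 0.9643 = 0.0198

0.0198


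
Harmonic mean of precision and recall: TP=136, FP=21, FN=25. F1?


Precision = 136/157 = 0.8662
Recall = 136/161 = 0.8447
F1 = 2·P·R/(P+R) = 2·TP/(2·TP+FP+FN) = 272/(272+21+25) = 272/318 = 0.8553

0.8553


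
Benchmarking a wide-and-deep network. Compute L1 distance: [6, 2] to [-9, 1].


d = |6+ 9| + |2-1|
  = 15 + 1
  = 16

16


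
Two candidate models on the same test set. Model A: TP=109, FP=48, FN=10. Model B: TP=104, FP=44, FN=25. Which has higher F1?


Model A: P=109/157=0.6943, R=109/119=0.916, F1=2PR/(P+R)=2TP/(2TP+FP+FN)=218/276=0.7899
Model B: P=104/148=0.7027, R=104/129=0.8062, F1=2PR/(P+R)=2TP/(2TP+FP+FN)=208/277=0.7509
0.7899 > 0.7509 → Model A

Model A


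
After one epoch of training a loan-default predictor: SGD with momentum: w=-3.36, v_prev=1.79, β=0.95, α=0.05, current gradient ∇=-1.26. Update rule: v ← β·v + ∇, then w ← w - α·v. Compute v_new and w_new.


v_new = 0.95·1.79 - 1.26 = 1.7005 - 1.26 = 0.4405
w_new = -3.36 - 0.05·0.4405 = -3.36 - 0.022025 = -3.382025

v_new=0.4405, w_new=-3.382025


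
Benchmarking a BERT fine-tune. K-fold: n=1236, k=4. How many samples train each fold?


Fold size = 1236/4 = 309
Training per fold = 1236 - 309 = 927

927


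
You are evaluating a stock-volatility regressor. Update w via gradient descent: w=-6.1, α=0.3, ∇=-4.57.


w_new = w - α·∇
= -6.1 - 0.3·-4.57
= -6.1 + 1.371
= -4.729

-4.729


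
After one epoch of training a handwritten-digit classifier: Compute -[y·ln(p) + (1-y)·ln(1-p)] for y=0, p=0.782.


BCE = -[y·ln(p) + (1-y)·ln(1-p)]
= -0 - 1·ln(1-0.782)
= -ln(0.218) = 1.5233

1.5233


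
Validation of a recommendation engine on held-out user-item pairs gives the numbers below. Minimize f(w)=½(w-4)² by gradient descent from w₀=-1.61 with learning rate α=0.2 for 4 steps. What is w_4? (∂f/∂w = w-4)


step 1: grad = -1.61-4 = -5.61; w = -1.61 - 0.2·(-5.61) = -0.488
step 2: grad = -0.488-4 = -4.488; w = -0.488 - 0.2·(-4.488) = 0.4096
step 3: grad = 0.4096-4 = -3.5904; w = 0.4096 - 0.2·(-3.5904) = 1.12768
step 4: grad = 1.12768-4 = -2.87232; w = 1.12768 - 0.2·(-2.87232) = 1.702144

1.702144


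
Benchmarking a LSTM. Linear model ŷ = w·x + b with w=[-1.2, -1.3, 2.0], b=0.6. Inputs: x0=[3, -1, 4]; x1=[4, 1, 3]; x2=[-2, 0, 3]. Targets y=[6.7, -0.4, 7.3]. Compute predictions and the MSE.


ŷ0 = (-1.2)·(3) + (-1.3)·(-1) + (2.0)·(4) + 0.6 = 6.3
ŷ1 = (-1.2)·(4) + (-1.3)·(1) + (2.0)·(3) + 0.6 = 0.5
ŷ2 = (-1.2)·(-2) + (-1.3)·(0) + (2.0)·(3) + 0.6 = 9.0
errors² = [0.16, 0.81, 2.89]
MSE = 3.8600/3 = 1.2867

1.2867


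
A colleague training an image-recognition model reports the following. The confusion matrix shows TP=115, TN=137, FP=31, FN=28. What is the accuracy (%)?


Accuracy = (TP+TN)/(TP+TN+FP+FN)
= (115+137)/(311)
= 252/311 = 81.03%

81.03%


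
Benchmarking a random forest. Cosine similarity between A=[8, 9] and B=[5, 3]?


A·B = 8·5 + 9·3 = 67
‖A‖ = √145 = 12.0416, ‖B‖ = √34 = 5.831
cos = 67/(√145·√34) = 67/√4930 = 0.9542

0.9542


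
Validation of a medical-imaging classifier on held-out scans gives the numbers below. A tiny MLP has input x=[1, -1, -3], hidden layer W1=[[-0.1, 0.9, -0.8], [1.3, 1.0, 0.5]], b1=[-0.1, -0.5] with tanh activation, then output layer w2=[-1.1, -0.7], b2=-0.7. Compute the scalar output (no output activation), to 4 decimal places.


z1[0] = (-0.1)·(1) + (0.9)·(-1) + (-0.8)·(-3) - 0.1 = 1.3
z1[1] = (1.3)·(1) + (1.0)·(-1) + (0.5)·(-3) - 0.5 = -1.7
h = tanh(z1) = [0.8617, -0.9354]
output = (-1.1)·(0.8617) + (-0.7)·(-0.9354) - 0.7 = -0.9931

-0.9931


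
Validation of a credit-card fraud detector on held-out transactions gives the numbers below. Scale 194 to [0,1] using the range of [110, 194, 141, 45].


min=45, max=194
(194-45)/(194-45) = 149/149 = 1.0

1.0


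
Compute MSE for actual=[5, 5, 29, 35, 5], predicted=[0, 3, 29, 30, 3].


Squared errors: (5-0)²=25, (5-3)²=4, (29-29)²=0, (35-30)²=25, (5-3)²=4
Sum = 58
MSE = 58/5 = 58/5

58/5


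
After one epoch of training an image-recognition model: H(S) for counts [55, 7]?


Probabilities: [55/62, 7/62] ≈ [0.8871, 0.1129]
H = -((55/62)·log₂(55/62) + (7/62)·log₂(7/62))
  = 0.5086 bits

0.5086 bits


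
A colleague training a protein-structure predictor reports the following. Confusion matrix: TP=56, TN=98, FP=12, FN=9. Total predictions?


Total = TP + TN + FP + FN
= 56 + 98 + 12 + 9
= 175
(Predicted positive: 68, predicted negative: 107)

175


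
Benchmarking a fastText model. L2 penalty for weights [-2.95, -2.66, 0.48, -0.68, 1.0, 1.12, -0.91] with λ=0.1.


‖w‖₂² = (-2.95)² + (-2.66)² + (0.48)² + (-0.68)² + (1.0)² + (1.12)² + (-0.91)²
     = 8.7025 + 7.0756 + 0.2304 + 0.4624 + 1 + 1.2544 + 0.8281
     = 19.5534
λ·‖w‖₂² = 0.1·19.5534 = 1.95534

1.95534


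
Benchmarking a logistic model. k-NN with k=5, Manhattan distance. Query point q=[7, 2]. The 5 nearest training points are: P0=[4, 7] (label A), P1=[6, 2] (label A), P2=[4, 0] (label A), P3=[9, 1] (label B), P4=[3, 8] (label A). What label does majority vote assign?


d(q,P0) = 8  (label A)
d(q,P1) = 1  (label A)
d(q,P2) = 5  (label A)
d(q,P3) = 3  (label B)
d(q,P4) = 10  (label A)
Votes: A=4, B=1
Majority → A

A


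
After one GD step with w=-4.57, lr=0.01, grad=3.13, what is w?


w_new = w - α·∇
= -4.57 - 0.01·3.13
= -4.57 - 0.0313
= -4.6013

-4.6013


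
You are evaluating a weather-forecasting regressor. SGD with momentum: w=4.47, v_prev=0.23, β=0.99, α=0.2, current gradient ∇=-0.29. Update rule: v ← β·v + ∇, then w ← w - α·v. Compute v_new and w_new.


v_new = 0.99·0.23 - 0.29 = 0.2277 - 0.29 = -0.0623
w_new = 4.47 - 0.2·-0.0623 = 4.47 + 0.01246 = 4.48246

v_new=-0.0623, w_new=4.48246


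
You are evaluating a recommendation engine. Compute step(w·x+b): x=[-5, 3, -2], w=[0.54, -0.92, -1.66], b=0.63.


z = (-5)·(0.54) + (3)·(-0.92) + (-2)·(-1.66) + 0.63
  = -1.51
step(z) = 0 (z<0)

0


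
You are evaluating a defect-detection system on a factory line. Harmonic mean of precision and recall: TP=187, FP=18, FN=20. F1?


Precision = 187/205 = 0.9122
Recall = 187/207 = 0.9034
F1 = 2·P·R/(P+R) = 2·TP/(2·TP+FP+FN) = 374/(374+18+20) = 374/412 = 0.9078

0.9078


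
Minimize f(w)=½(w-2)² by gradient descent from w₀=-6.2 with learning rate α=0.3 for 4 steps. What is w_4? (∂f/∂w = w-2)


step 1: grad = -6.2-2 = -8.2; w = -6.2 - 0.3·(-8.2) = -3.74
step 2: grad = -3.74-2 = -5.74; w = -3.74 - 0.3·(-5.74) = -2.018
step 3: grad = -2.018-2 = -4.018; w = -2.018 - 0.3·(-4.018) = -0.8126
step 4: grad = -0.8126-2 = -2.8126; w = -0.8126 - 0.3·(-2.8126) = 0.03118

0.03118


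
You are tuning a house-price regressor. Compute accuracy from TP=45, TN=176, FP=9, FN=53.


Accuracy = (TP+TN)/(TP+TN+FP+FN)
= (45+176)/(283)
= 221/283 = 78.09%

78.09%


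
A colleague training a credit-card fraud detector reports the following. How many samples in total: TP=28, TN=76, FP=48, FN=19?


Total = TP + TN + FP + FN
= 28 + 76 + 48 + 19
= 171
(Predicted positive: 76, predicted negative: 95)

171


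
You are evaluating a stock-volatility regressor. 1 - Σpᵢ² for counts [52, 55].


Probabilities: [52/107, 55/107] ≈ [0.486, 0.514]
Σpᵢ² = (2704 + 3025)/107² = 5729/11449
Gini = 1 - Σpᵢ² = 1 - 5729/11449 = 0.4996

0.4996


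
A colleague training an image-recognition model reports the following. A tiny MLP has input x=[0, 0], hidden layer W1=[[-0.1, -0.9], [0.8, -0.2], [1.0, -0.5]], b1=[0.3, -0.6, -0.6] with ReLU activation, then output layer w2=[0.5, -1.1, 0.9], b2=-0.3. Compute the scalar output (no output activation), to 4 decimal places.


z1[0] = (-0.1)·(0) + (-0.9)·(0) + 0.3 = 0.3
z1[1] = (0.8)·(0) + (-0.2)·(0) - 0.6 = -0.6
z1[2] = (1.0)·(0) + (-0.5)·(0) - 0.6 = -0.6
h = ReLU(z1) = [0.3, 0.0, 0.0]
output = (0.5)·(0.3) + (-1.1)·(0.0) + (0.9)·(0.0) - 0.3 = -0.15

-0.15


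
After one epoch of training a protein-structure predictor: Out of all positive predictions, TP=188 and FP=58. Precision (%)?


Precision = TP/(TP+FP)
= 188/(188+58)
= 188/246 = 76.42%

76.42%


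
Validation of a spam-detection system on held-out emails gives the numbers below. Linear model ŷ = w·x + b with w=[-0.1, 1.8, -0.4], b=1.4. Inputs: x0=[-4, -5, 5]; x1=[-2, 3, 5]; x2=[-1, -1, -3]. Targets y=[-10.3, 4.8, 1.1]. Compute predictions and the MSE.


ŷ0 = (-0.1)·(-4) + (1.8)·(-5) + (-0.4)·(5) + 1.4 = -9.2
ŷ1 = (-0.1)·(-2) + (1.8)·(3) + (-0.4)·(5) + 1.4 = 5.0
ŷ2 = (-0.1)·(-1) + (1.8)·(-1) + (-0.4)·(-3) + 1.4 = 0.9
errors² = [1.21, 0.04, 0.04]
MSE = 1.2900/3 = 0.43

0.43


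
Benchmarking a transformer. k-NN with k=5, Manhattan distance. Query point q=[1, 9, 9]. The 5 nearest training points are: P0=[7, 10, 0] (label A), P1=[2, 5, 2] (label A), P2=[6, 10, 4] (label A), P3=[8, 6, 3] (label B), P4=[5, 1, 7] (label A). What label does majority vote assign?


d(q,P0) = 16  (label A)
d(q,P1) = 12  (label A)
d(q,P2) = 11  (label A)
d(q,P3) = 16  (label B)
d(q,P4) = 14  (label A)
Votes: A=4, B=1
Majority → A

A


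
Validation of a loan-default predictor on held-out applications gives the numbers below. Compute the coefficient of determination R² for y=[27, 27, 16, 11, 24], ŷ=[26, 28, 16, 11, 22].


ȳ = 21
SS_res = Σ(y-ŷ)² = 6
SS_tot = Σ(y-ȳ)² = 206
R² = 1 - SS_res/SS_tot = 1 - 0.0291 = 0.9709

0.9709


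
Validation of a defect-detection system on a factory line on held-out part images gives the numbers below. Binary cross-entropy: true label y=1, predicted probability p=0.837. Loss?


BCE = -[y·ln(p) + (1-y)·ln(1-p)]
= -1·ln(0.837) - 0
= -ln(0.837) = 0.1779

0.1779


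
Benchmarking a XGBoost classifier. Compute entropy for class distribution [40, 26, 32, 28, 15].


Probabilities: [40/141, 26/141, 32/141, 28/141, 15/141] ≈ [0.2837, 0.1844, 0.227, 0.1986, 0.1064]
H = -((40/141)·log₂(40/141) + (26/141)·log₂(26/141) + (32/141)·log₂(32/141) + (28/141)·log₂(28/141) + (15/141)·log₂(15/141))
  = 2.258 bits

2.258 bits


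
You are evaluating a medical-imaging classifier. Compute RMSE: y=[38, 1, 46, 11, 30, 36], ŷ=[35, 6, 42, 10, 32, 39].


MSE = 64/6 = 10.6667
RMSE = √(64/6) = 3.266

3.266


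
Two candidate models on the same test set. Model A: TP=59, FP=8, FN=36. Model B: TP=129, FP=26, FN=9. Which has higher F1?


Model A: P=59/67=0.8806, R=59/95=0.6211, F1=2PR/(P+R)=2TP/(2TP+FP+FN)=118/162=0.7284
Model B: P=129/155=0.8323, R=129/138=0.9348, F1=2PR/(P+R)=2TP/(2TP+FP+FN)=258/293=0.8805
0.7284 < 0.8805 → Model B

Model B


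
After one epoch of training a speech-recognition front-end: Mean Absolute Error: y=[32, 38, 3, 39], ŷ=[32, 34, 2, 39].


Absolute errors: |32-32|=0, |38-34|=4, |3-2|=1, |39-39|=0
Sum = 5
MAE = 5/4 = 5/4

5/4


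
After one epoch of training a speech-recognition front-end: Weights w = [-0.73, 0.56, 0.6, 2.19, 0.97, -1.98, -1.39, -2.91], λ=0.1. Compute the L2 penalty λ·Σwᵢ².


‖w‖₂² = (-0.73)² + (0.56)² + (0.6)² + (2.19)² + (0.97)² + (-1.98)² + (-1.39)² + (-2.91)²
     = 0.5329 + 0.3136 + 0.36 + 4.7961 + 0.9409 + 3.9204 + 1.9321 + 8.4681
     = 21.2641
λ·‖w‖₂² = 0.1·21.2641 = 2.12641

2.12641


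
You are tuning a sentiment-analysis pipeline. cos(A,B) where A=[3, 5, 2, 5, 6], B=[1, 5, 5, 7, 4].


A·B = 3·1 + 5·5 + 2·5 + 5·7 + 6·4 = 97
‖A‖ = √99 = 9.9499, ‖B‖ = √116 = 10.7703
cos = 97/(√99·√116) = 97/√11484 = 0.9052

0.9052


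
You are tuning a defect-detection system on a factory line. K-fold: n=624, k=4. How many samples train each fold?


Fold size = 624/4 = 156
Training per fold = 624 - 156 = 468

468


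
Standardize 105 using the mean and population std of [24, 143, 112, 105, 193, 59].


μ = 106, σ = 54.6321
z = (105 - 106)/54.6321 = -0.0183

-0.0183


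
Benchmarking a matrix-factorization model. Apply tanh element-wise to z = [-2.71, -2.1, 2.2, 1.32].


tanh(-2.71) = -0.9912
tanh(-2.1) = -0.9705
tanh(2.2) = 0.9757
tanh(1.32) = 0.8668
result = [-0.9912, -0.9705, 0.9757, 0.8668]

[-0.9912, -0.9705, 0.9757, 0.8668]


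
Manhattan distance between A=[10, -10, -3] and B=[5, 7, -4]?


d = |10-5| + |-10-7| + |-3+ 4|
  = 5 + 17 + 1
  = 23

23


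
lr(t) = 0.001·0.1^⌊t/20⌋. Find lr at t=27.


n_drops = ⌊27/20⌋ = 1
lr = 0.001·0.1^1 = 0.001·0.1 = 0.0001

0.0001


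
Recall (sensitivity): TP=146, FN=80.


Recall = TP/(TP+FN)
= 146/(146+80)
= 146/226 = 64.6%

64.6%


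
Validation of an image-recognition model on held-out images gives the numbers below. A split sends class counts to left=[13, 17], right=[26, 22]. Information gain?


Parent = [39, 39], H_parent = 1
H_left = 0.9871 (n=30), H_right = 0.995 (n=48)
H_children = (30/78)·0.9871 + (48/78)·0.995 = 0.992
IG = 1 - 0.992 = 0.008

0.008


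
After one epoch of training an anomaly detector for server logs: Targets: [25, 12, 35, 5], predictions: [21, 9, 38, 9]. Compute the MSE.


Squared errors: (25-21)²=16, (12-9)²=9, (35-38)²=9, (5-9)²=16
Sum = 50
MSE = 50/4 = 25/2

25/2


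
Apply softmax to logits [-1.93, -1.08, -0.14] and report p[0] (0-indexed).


Exponentials: e^-1.93=0.1451, e^-1.08=0.3396, e^-0.14=0.8694
Sum = 1.3541
Softmax = [0.1072, 0.2508, 0.642]
p[0] = 0.1451/1.3541 = 0.1072

0.1072


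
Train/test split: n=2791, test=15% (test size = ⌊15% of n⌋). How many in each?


Test = ⌊2791·15/100⌋ = 418
Train = 2791 - 418 = 2373

Train: 2373, Test: 418


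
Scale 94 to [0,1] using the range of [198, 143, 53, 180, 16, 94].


min=16, max=198
(94-16)/(198-16) = 78/182 = 0.4286

0.4286


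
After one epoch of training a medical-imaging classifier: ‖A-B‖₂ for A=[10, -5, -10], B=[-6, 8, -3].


d = √((10+ 6)² + (-5-8)² + (-10+ 3)²)
  = √(256 + 169 + 49)
  = √474 = 21.7715

21.7715


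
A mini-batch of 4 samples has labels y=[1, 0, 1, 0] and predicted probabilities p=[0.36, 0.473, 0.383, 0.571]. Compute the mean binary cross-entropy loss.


L[0] = -ln(0.36) = 1.0217
L[1] = -ln(1-0.473) = -ln(0.527) = 0.6406
L[2] = -ln(0.383) = 0.9597
L[3] = -ln(1-0.571) = -ln(0.429) = 0.8463
mean = (1.0217 + 0.6406 + 0.9597 + 0.8463)/4 = 0.8671

0.8671


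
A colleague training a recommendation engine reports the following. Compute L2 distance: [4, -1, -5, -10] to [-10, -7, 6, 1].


d = √((4+ 10)² + (-1+ 7)² + (-5-6)² + (-10-1)²)
  = √(196 + 36 + 121 + 121)
  = √474 = 21.7715

21.7715


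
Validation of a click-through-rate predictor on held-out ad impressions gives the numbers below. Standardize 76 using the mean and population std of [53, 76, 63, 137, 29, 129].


μ = 81.1667, σ = 39.321
z = (76 - 81.1667)/39.321 = -0.1314

-0.1314


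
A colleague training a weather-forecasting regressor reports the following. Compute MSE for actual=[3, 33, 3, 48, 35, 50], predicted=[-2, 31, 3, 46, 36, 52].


Squared errors: (3+ 2)²=25, (33-31)²=4, (3-3)²=0, (48-46)²=4, (35-36)²=1, (50-52)²=4
Sum = 38
MSE = 38/6 = 19/3

19/3


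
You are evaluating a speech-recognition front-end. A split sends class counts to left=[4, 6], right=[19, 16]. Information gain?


Parent = [23, 22], H_parent = 0.9996
H_left = 0.971 (n=10), H_right = 0.9947 (n=35)
H_children = (10/45)·0.971 + (35/45)·0.9947 = 0.9894
IG = 0.9996 - 0.9894 = 0.0102

0.0102


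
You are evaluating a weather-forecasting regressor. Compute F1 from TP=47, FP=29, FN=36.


Precision = 47/76 = 0.6184
Recall = 47/83 = 0.5663
F1 = 2·P·R/(P+R) = 2·TP/(2·TP+FP+FN) = 94/(94+29+36) = 94/159 = 0.5912

0.5912


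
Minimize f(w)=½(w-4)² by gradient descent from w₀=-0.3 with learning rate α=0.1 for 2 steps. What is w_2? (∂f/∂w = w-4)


step 1: grad = -0.3-4 = -4.3; w = -0.3 - 0.1·(-4.3) = 0.13
step 2: grad = 0.13-4 = -3.87; w = 0.13 - 0.1·(-3.87) = 0.517

0.517


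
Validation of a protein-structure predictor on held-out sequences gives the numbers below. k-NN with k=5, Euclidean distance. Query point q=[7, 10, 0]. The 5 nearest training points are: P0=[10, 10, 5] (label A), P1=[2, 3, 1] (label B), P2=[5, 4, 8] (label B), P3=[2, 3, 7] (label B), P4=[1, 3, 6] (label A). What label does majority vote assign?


d(q,P0) = 5.831  (label A)
d(q,P1) = 8.6603  (label B)
d(q,P2) = 10.198  (label B)
d(q,P3) = 11.0905  (label B)
d(q,P4) = 11.0  (label A)
Votes: A=2, B=3
Majority → B

B


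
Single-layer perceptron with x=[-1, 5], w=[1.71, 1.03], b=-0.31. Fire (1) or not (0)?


z = (-1)·(1.71) + (5)·(1.03) - 0.31
  = 3.13
step(z) = 1 (z≥0)

1


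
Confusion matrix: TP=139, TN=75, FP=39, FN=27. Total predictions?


Total = TP + TN + FP + FN
= 139 + 75 + 39 + 27
= 280
(Predicted positive: 178, predicted negative: 102)

280


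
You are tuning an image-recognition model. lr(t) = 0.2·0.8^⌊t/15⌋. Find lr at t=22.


n_drops = ⌊22/15⌋ = 1
lr = 0.2·0.8^1 = 0.2·0.8 = 0.16

0.16


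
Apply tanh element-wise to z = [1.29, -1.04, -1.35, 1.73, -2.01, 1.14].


tanh(1.29) = 0.8591
tanh(-1.04) = -0.7779
tanh(-1.35) = -0.8741
tanh(1.73) = 0.9391
tanh(-2.01) = -0.9647
tanh(1.14) = 0.8144
result = [0.8591, -0.7779, -0.8741, 0.9391, -0.9647, 0.8144]

[0.8591, -0.7779, -0.8741, 0.9391, -0.9647, 0.8144]


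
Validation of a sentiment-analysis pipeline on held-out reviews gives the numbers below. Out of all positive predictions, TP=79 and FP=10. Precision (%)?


Precision = TP/(TP+FP)
= 79/(79+10)
= 79/89 = 88.76%

88.76%


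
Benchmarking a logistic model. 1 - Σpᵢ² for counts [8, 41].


Probabilities: [8/49, 41/49] ≈ [0.1633, 0.8367]
Σpᵢ² = (64 + 1681)/49² = 1745/2401
Gini = 1 - Σpᵢ² = 1 - 1745/2401 = 0.2732

0.2732


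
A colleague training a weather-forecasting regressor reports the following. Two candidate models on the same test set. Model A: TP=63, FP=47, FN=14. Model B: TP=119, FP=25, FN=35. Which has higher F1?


Model A: P=63/110=0.5727, R=63/77=0.8182, F1=2PR/(P+R)=2TP/(2TP+FP+FN)=126/187=0.6738
Model B: P=119/144=0.8264, R=119/154=0.7727, F1=2PR/(P+R)=2TP/(2TP+FP+FN)=238/298=0.7987
0.6738 < 0.7987 → Model B

Model B


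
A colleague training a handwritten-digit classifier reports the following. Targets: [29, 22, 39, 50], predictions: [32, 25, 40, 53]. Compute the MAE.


Absolute errors: |29-32|=3, |22-25|=3, |39-40|=1, |50-53|=3
Sum = 10
MAE = 10/4 = 5/2

5/2


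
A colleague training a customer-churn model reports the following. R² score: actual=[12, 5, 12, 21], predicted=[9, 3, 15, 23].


ȳ = 12.5
SS_res = Σ(y-ŷ)² = 26
SS_tot = Σ(y-ȳ)² = 129
R² = 1 - SS_res/SS_tot = 1 - 0.2016 = 0.7984

0.7984


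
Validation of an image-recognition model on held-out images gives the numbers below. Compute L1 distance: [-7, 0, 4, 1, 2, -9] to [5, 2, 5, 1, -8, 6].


d = |-7-5| + |0-2| + |4-5| + |1-1| + |2+ 8| + |-9-6|
  = 12 + 2 + 1 + 0 + 10 + 15
  = 40

40


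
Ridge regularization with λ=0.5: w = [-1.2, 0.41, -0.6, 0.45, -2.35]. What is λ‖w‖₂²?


‖w‖₂² = (-1.2)² + (0.41)² + (-0.6)² + (0.45)² + (-2.35)²
     = 1.44 + 0.1681 + 0.36 + 0.2025 + 5.5225
     = 7.6931
λ·‖w‖₂² = 0.5·7.6931 = 3.84655

3.84655


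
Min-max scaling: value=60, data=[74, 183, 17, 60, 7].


min=7, max=183
(60-7)/(183-7) = 53/176 = 0.3011

0.3011


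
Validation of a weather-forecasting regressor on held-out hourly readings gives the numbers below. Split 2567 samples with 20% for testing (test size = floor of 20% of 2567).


Test = ⌊2567·20/100⌋ = 513
Train = 2567 - 513 = 2054

Train: 2054, Test: 513


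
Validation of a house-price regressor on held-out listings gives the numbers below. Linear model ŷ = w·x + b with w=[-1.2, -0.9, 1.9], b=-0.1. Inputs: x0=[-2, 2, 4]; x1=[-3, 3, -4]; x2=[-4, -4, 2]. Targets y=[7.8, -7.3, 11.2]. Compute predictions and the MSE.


ŷ0 = (-1.2)·(-2) + (-0.9)·(2) + (1.9)·(4) - 0.1 = 8.1
ŷ1 = (-1.2)·(-3) + (-0.9)·(3) + (1.9)·(-4) - 0.1 = -6.8
ŷ2 = (-1.2)·(-4) + (-0.9)·(-4) + (1.9)·(2) - 0.1 = 12.1
errors² = [0.09, 0.25, 0.81]
MSE = 1.1500/3 = 0.3833

0.3833


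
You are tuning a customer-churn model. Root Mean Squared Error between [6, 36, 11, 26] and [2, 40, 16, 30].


MSE = 73/4 = 18.25
RMSE = √(73/4) = 4.272

4.272


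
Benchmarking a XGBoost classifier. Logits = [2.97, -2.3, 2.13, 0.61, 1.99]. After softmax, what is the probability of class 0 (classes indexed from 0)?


Exponentials: e^2.97=19.4919, e^-2.3=0.1003, e^2.13=8.4149, e^0.61=1.8404, e^1.99=7.3155
Sum = 37.163
Softmax = [0.5245, 0.0027, 0.2264, 0.0495, 0.1968]
p[0] = 19.4919/37.163 = 0.5245

0.5245


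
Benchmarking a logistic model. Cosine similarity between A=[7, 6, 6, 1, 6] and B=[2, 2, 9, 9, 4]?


A·B = 7·2 + 6·2 + 6·9 + 1·9 + 6·4 = 113
‖A‖ = √158 = 12.5698, ‖B‖ = √186 = 13.6382
cos = 113/(√158·√186) = 113/√29388 = 0.6592

0.6592


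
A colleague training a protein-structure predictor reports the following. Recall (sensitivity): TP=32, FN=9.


Recall = TP/(TP+FN)
= 32/(32+9)
= 32/41 = 78.05%

78.05%


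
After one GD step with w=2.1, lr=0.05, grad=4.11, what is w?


w_new = w - α·∇
= 2.1 - 0.05·4.11
= 2.1 - 0.2055
= 1.8945

1.8945


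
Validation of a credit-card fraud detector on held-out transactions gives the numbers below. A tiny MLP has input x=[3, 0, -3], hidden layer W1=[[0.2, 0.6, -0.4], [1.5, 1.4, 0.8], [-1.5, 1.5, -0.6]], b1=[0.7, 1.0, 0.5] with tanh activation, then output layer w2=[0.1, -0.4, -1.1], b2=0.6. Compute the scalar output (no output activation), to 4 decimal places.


z1[0] = (0.2)·(3) + (0.6)·(0) + (-0.4)·(-3) + 0.7 = 2.5
z1[1] = (1.5)·(3) + (1.4)·(0) + (0.8)·(-3) + 1.0 = 3.1
z1[2] = (-1.5)·(3) + (1.5)·(0) + (-0.6)·(-3) + 0.5 = -2.2
h = tanh(z1) = [0.9866, 0.9959, -0.9757]
output = (0.1)·(0.9866) + (-0.4)·(0.9959) + (-1.1)·(-0.9757) + 0.6 = 1.3736

1.3736


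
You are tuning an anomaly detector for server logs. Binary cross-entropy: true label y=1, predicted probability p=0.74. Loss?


BCE = -[y·ln(p) + (1-y)·ln(1-p)]
= -1·ln(0.74) - 0
= -ln(0.74) = 0.3011

0.3011


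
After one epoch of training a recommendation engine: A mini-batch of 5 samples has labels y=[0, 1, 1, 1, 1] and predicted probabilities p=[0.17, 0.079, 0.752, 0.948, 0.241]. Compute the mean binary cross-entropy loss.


L[0] = -ln(1-0.17) = -ln(0.83) = 0.1863
L[1] = -ln(0.079) = 2.5383
L[2] = -ln(0.752) = 0.285
L[3] = -ln(0.948) = 0.0534
L[4] = -ln(0.241) = 1.423
mean = (0.1863 + 2.5383 + 0.285 + 0.0534 + 1.423)/5 = 0.8972

0.8972


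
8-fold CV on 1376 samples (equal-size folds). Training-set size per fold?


Fold size = 1376/8 = 172
Training per fold = 1376 - 172 = 1204

1204


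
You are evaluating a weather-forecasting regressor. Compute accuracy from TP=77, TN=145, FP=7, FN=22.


Accuracy = (TP+TN)/(TP+TN+FP+FN)
= (77+145)/(251)
= 222/251 = 88.45%

88.45%


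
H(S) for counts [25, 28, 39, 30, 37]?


Probabilities: [25/159, 28/159, 39/159, 30/159, 37/159] ≈ [0.1572, 0.1761, 0.2453, 0.1887, 0.2327]
H = -((25/159)·log₂(25/159) + (28/159)·log₂(28/159) + (39/159)·log₂(39/159) + (30/159)·log₂(30/159) + (37/159)·log₂(37/159))
  = 2.3016 bits

2.3016 bits


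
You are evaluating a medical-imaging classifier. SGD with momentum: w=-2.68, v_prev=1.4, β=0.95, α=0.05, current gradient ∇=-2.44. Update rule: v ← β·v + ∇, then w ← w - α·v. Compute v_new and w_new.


v_new = 0.95·1.4 - 2.44 = 1.33 - 2.44 = -1.11
w_new = -2.68 - 0.05·-1.11 = -2.68 + 0.0555 = -2.6245

v_new=-1.11, w_new=-2.6245


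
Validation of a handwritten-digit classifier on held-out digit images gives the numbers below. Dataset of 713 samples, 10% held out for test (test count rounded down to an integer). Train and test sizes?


Test = ⌊713·10/100⌋ = 71
Train = 713 - 71 = 642

Train: 642, Test: 71


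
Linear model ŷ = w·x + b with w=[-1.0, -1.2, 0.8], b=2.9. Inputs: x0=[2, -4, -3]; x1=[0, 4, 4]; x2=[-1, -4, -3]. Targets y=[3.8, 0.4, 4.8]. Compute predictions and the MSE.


ŷ0 = (-1.0)·(2) + (-1.2)·(-4) + (0.8)·(-3) + 2.9 = 3.3
ŷ1 = (-1.0)·(0) + (-1.2)·(4) + (0.8)·(4) + 2.9 = 1.3
ŷ2 = (-1.0)·(-1) + (-1.2)·(-4) + (0.8)·(-3) + 2.9 = 6.3
errors² = [0.25, 0.81, 2.25]
MSE = 3.3100/3 = 1.1033

1.1033


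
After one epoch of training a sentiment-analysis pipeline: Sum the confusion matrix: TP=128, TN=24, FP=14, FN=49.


Total = TP + TN + FP + FN
= 128 + 24 + 14 + 49
= 215
(Predicted positive: 142, predicted negative: 73)

215


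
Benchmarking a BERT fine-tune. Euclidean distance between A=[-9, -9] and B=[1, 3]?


d = √((-9-1)² + (-9-3)²)
  = √(100 + 144)
  = √244 = 15.6205

15.6205


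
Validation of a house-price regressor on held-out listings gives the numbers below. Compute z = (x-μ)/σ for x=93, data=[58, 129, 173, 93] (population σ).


μ = 113.25, σ = 42.6637
z = (93 - 113.25)/42.6637 = -0.4746

-0.4746


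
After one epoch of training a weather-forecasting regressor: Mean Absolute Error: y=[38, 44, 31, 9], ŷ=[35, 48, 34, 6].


Absolute errors: |38-35|=3, |44-48|=4, |31-34|=3, |9-6|=3
Sum = 13
MAE = 13/4 = 13/4

13/4


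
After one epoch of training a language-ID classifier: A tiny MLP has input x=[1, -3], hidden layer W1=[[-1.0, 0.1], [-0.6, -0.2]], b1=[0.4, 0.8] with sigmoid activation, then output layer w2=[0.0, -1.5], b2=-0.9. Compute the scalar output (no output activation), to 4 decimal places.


z1[0] = (-1.0)·(1) + (0.1)·(-3) + 0.4 = -0.9
z1[1] = (-0.6)·(1) + (-0.2)·(-3) + 0.8 = 0.8
h = sigmoid(z1) = [0.2891, 0.69]
output = (0.0)·(0.2891) + (-1.5)·(0.69) - 0.9 = -1.935

-1.935


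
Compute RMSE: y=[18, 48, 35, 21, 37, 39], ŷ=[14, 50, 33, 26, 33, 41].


MSE = 69/6 = 11.5
RMSE = √(69/6) = 3.3912

3.3912


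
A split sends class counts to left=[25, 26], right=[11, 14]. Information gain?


Parent = [36, 40], H_parent = 0.998
H_left = 0.9997 (n=51), H_right = 0.9896 (n=25)
H_children = (51/76)·0.9997 + (25/76)·0.9896 = 0.9964
IG = 0.998 - 0.9964 = 0.0016

0.0016


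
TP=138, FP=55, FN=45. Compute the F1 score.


Precision = 138/193 = 0.715
Recall = 138/183 = 0.7541
F1 = 2·P·R/(P+R) = 2·TP/(2·TP+FP+FN) = 276/(276+55+45) = 276/376 = 0.734

0.734


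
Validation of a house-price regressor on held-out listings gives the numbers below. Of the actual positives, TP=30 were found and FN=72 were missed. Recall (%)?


Recall = TP/(TP+FN)
= 30/(30+72)
= 30/102 = 29.41%

29.41%


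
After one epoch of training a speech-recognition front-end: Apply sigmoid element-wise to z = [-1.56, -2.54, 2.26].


σ(-1.56) = 1/(1+e^1.56) = 0.1736
σ(-2.54) = 1/(1+e^2.54) = 0.0731
σ(2.26) = 1/(1+e^-2.26) = 0.9055
result = [0.1736, 0.0731, 0.9055]

[0.1736, 0.0731, 0.9055]


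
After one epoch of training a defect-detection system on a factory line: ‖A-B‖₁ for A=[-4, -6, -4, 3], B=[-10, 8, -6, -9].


d = |-4+ 10| + |-6-8| + |-4+ 6| + |3+ 9|
  = 6 + 14 + 2 + 12
  = 34

34


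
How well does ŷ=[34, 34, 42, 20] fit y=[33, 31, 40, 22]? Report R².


ȳ = 31.5
SS_res = Σ(y-ŷ)² = 18
SS_tot = Σ(y-ȳ)² = 165
R² = 1 - SS_res/SS_tot = 1 - 0.1091 = 0.8909

0.8909


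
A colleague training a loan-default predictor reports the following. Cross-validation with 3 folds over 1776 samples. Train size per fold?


Fold size = 1776/3 = 592
Training per fold = 1776 - 592 = 1184

1184


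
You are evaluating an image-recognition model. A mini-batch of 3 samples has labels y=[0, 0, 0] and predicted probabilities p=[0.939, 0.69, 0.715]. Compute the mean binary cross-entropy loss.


L[0] = -ln(1-0.939) = -ln(0.061) = 2.7969
L[1] = -ln(1-0.69) = -ln(0.31) = 1.1712
L[2] = -ln(1-0.715) = -ln(0.285) = 1.2553
mean = (2.7969 + 1.1712 + 1.2553)/3 = 1.7411

1.7411


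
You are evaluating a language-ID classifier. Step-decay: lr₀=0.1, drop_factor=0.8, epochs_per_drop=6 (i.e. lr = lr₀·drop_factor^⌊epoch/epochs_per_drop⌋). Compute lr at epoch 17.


n_drops = ⌊17/6⌋ = 2
lr = 0.1·0.8^2 = 0.1·0.64 = 0.064

0.064


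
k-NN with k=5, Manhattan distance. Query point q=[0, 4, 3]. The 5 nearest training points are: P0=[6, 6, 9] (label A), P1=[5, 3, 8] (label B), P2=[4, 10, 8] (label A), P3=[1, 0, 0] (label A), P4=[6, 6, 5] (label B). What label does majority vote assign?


d(q,P0) = 14  (label A)
d(q,P1) = 11  (label B)
d(q,P2) = 15  (label A)
d(q,P3) = 8  (label A)
d(q,P4) = 10  (label B)
Votes: A=3, B=2
Majority → A

A


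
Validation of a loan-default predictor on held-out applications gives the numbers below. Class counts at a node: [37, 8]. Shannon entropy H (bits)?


Probabilities: [37/45, 8/45] ≈ [0.8222, 0.1778]
H = -((37/45)·log₂(37/45) + (8/45)·log₂(8/45))
  = 0.6752 bits

0.6752 bits


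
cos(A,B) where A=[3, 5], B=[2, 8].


A·B = 3·2 + 5·8 = 46
‖A‖ = √34 = 5.831, ‖B‖ = √68 = 8.2462
cos = 46/(√34·√68) = 46/√2312 = 0.9567

0.9567


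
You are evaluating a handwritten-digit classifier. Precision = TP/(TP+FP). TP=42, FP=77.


Precision = TP/(TP+FP)
= 42/(42+77)
= 42/119 = 35.29%

35.29%


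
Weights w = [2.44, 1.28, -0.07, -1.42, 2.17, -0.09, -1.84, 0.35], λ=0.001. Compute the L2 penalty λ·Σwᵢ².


‖w‖₂² = (2.44)² + (1.28)² + (-0.07)² + (-1.42)² + (2.17)² + (-0.09)² + (-1.84)² + (0.35)²
     = 5.9536 + 1.6384 + 0.0049 + 2.0164 + 4.7089 + 0.0081 + 3.3856 + 0.1225
     = 17.8384
λ·‖w‖₂² = 0.001·17.8384 = 0.017838

0.017838


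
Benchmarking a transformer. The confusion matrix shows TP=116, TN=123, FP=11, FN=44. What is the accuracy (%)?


Accuracy = (TP+TN)/(TP+TN+FP+FN)
= (116+123)/(294)
= 239/294 = 81.29%

81.29%


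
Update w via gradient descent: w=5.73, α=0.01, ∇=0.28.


w_new = w - α·∇
= 5.73 - 0.01·0.28
= 5.73 - 0.0028
= 5.7272

5.7272


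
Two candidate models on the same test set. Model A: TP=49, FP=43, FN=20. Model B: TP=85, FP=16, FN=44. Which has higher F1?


Model A: P=49/92=0.5326, R=49/69=0.7101, F1=2PR/(P+R)=2TP/(2TP+FP+FN)=98/161=0.6087
Model B: P=85/101=0.8416, R=85/129=0.6589, F1=2PR/(P+R)=2TP/(2TP+FP+FN)=170/230=0.7391
0.6087 < 0.7391 → Model B

Model B


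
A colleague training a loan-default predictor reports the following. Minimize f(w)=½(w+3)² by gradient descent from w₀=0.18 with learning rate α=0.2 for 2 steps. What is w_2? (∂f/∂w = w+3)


step 1: grad = 0.18+3 = 3.18; w = 0.18 - 0.2·(3.18) = -0.456
step 2: grad = -0.456+3 = 2.544; w = -0.456 - 0.2·(2.544) = -0.9648

-0.9648


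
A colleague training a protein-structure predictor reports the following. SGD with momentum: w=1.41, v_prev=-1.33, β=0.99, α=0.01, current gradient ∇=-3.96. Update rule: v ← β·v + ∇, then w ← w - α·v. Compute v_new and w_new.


v_new = 0.99·-1.33 - 3.96 = -1.3167 - 3.96 = -5.2767
w_new = 1.41 - 0.01·-5.2767 = 1.41 + 0.052767 = 1.462767

v_new=-5.2767, w_new=1.462767


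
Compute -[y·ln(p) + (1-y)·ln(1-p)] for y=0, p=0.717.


BCE = -[y·ln(p) + (1-y)·ln(1-p)]
= -0 - 1·ln(1-0.717)
= -ln(0.283) = 1.2623

1.2623


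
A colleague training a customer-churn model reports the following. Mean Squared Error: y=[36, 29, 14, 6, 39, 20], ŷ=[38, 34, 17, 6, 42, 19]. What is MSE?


Squared errors: (36-38)²=4, (29-34)²=25, (14-17)²=9, (6-6)²=0, (39-42)²=9, (20-19)²=1
Sum = 48
MSE = 48/6 = 8

8


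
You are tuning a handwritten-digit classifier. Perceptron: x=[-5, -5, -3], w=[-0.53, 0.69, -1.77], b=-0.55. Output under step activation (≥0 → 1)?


z = (-5)·(-0.53) + (-5)·(0.69) + (-3)·(-1.77) - 0.55
  = 3.96
step(z) = 1 (z≥0)

1


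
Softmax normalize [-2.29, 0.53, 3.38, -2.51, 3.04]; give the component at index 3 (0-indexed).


Exponentials: e^-2.29=0.1013, e^0.53=1.6989, e^3.38=29.3708, e^-2.51=0.0813, e^3.04=20.9052
Sum = 52.1575
Softmax = [0.0019, 0.0326, 0.5631, 0.0016, 0.4008]
p[3] = 0.0813/52.1575 = 0.0016

0.0016


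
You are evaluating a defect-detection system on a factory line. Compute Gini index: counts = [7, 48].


Probabilities: [7/55, 48/55] ≈ [0.1273, 0.8727]
Σpᵢ² = (49 + 2304)/55² = 2353/3025
Gini = 1 - Σpᵢ² = 1 - 2353/3025 = 0.2221

0.2221


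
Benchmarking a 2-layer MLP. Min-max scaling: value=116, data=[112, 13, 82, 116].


min=13, max=116
(116-13)/(116-13) = 103/103 = 1.0

1.0


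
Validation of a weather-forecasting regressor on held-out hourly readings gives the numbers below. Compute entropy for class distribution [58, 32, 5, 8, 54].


Probabilities: [58/157, 32/157, 5/157, 8/157, 54/157] ≈ [0.3694, 0.2038, 0.0318, 0.051, 0.3439]
H = -((58/157)·log₂(58/157) + (32/157)·log₂(32/157) + (5/157)·log₂(5/157) + (8/157)·log₂(8/157) + (54/157)·log₂(54/157))
  = 1.9052 bits

1.9052 bits


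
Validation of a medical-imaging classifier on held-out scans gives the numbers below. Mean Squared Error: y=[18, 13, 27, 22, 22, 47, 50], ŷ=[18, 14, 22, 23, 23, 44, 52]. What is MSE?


Squared errors: (18-18)²=0, (13-14)²=1, (27-22)²=25, (22-23)²=1, (22-23)²=1, (47-44)²=9, (50-52)²=4
Sum = 41
MSE = 41/7 = 41/7

41/7


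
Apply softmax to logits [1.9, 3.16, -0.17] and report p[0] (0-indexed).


Exponentials: e^1.9=6.6859, e^3.16=23.5706, e^-0.17=0.8437
Sum = 31.1002
Softmax = [0.215, 0.7579, 0.0271]
p[0] = 6.6859/31.1002 = 0.215

0.215


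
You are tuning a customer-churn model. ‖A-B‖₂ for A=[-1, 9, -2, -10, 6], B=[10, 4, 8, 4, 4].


d = √((-1-10)² + (9-4)² + (-2-8)² + (-10-4)² + (6-4)²)
  = √(121 + 25 + 100 + 196 + 4)
  = √446 = 21.1187

21.1187


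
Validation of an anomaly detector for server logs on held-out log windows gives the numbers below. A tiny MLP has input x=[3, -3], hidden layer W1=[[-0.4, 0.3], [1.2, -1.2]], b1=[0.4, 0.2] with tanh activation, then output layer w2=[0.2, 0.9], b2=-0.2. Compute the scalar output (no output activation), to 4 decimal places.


z1[0] = (-0.4)·(3) + (0.3)·(-3) + 0.4 = -1.7
z1[1] = (1.2)·(3) + (-1.2)·(-3) + 0.2 = 7.4
h = tanh(z1) = [-0.9354, 1.0]
output = (0.2)·(-0.9354) + (0.9)·(1.0) - 0.2 = 0.5129

0.5129


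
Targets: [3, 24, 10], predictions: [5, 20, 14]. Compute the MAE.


Absolute errors: |3-5|=2, |24-20|=4, |10-14|=4
Sum = 10
MAE = 10/3 = 10/3

10/3


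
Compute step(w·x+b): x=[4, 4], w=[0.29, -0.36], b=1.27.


z = (4)·(0.29) + (4)·(-0.36) + 1.27
  = 0.99
step(z) = 1 (z≥0)

1


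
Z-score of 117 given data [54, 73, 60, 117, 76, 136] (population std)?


μ = 86, σ = 30.0832
z = (117 - 86)/30.0832 = 1.0305

1.0305


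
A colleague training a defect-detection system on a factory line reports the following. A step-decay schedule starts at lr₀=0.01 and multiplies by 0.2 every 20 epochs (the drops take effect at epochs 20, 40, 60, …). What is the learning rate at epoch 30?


n_drops = ⌊30/20⌋ = 1
lr = 0.01·0.2^1 = 0.01·0.2 = 0.002

0.002


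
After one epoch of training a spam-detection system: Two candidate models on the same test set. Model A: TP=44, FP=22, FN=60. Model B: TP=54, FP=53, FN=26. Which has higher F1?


Model A: P=44/66=0.6667, R=44/104=0.4231, F1=2PR/(P+R)=2TP/(2TP+FP+FN)=88/170=0.5176
Model B: P=54/107=0.5047, R=54/80=0.675, F1=2PR/(P+R)=2TP/(2TP+FP+FN)=108/187=0.5775
0.5176 < 0.5775 → Model B

Model B


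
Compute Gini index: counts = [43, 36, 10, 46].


Probabilities: [43/135, 36/135, 10/135, 46/135] ≈ [0.3185, 0.2667, 0.0741, 0.3407]
Σpᵢ² = (1849 + 1296 + 100 + 2116)/135² = 5361/18225
Gini = 1 - Σpᵢ² = 1 - 5361/18225 = 0.7058

0.7058


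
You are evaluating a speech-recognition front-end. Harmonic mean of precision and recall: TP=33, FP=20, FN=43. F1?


Precision = 33/53 = 0.6226
Recall = 33/76 = 0.4342
F1 = 2·P·R/(P+R) = 2·TP/(2·TP+FP+FN) = 66/(66+20+43) = 66/129 = 0.5116

0.5116


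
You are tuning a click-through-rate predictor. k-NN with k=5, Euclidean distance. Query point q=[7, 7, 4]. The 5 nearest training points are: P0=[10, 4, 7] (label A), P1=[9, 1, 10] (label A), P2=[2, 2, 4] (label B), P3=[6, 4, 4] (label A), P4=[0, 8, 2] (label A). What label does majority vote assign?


d(q,P0) = 5.1962  (label A)
d(q,P1) = 8.7178  (label A)
d(q,P2) = 7.0711  (label B)
d(q,P3) = 3.1623  (label A)
d(q,P4) = 7.3485  (label A)
Votes: A=4, B=1
Majority → A

A


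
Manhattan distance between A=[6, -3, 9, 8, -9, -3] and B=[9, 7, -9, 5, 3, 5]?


d = |6-9| + |-3-7| + |9+ 9| + |8-5| + |-9-3| + |-3-5|
  = 3 + 10 + 18 + 3 + 12 + 8
  = 54

54


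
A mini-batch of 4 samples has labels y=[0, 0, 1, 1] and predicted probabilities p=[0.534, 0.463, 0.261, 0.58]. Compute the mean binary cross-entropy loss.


L[0] = -ln(1-0.534) = -ln(0.466) = 0.7636
L[1] = -ln(1-0.463) = -ln(0.537) = 0.6218
L[2] = -ln(0.261) = 1.3432
L[3] = -ln(0.58) = 0.5447
mean = (0.7636 + 0.6218 + 1.3432 + 0.5447)/4 = 0.8183

0.8183


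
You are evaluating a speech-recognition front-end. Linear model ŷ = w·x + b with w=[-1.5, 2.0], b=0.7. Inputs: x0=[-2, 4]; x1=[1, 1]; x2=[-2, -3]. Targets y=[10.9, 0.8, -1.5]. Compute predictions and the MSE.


ŷ0 = (-1.5)·(-2) + (2.0)·(4) + 0.7 = 11.7
ŷ1 = (-1.5)·(1) + (2.0)·(1) + 0.7 = 1.2
ŷ2 = (-1.5)·(-2) + (2.0)·(-3) + 0.7 = -2.3
errors² = [0.64, 0.16, 0.64]
MSE = 1.4400/3 = 0.48

0.48


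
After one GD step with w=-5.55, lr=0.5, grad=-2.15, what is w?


w_new = w - α·∇
= -5.55 - 0.5·-2.15
= -5.55 + 1.075
= -4.475

-4.475


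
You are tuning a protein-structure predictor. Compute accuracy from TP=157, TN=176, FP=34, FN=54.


Accuracy = (TP+TN)/(TP+TN+FP+FN)
= (157+176)/(421)
= 333/421 = 79.1%

79.1%


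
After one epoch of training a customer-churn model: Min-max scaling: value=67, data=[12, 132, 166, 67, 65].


min=12, max=166
(67-12)/(166-12) = 55/154 = 0.3571

0.3571


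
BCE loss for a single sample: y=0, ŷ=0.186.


BCE = -[y·ln(p) + (1-y)·ln(1-p)]
= -0 - 1·ln(1-0.186)
= -ln(0.814) = 0.2058

0.2058


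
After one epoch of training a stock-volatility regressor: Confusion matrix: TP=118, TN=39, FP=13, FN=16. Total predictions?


Total = TP + TN + FP + FN
= 118 + 39 + 13 + 16
= 186
(Predicted positive: 131, predicted negative: 55)

186


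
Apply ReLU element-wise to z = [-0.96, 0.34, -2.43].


ReLU(-0.96) = max(0, -0.96) = 0.0
ReLU(0.34) = max(0, 0.34) = 0.34
ReLU(-2.43) = max(0, -2.43) = 0.0
result = [0.0, 0.34, 0.0]

[0.0, 0.34, 0.0]


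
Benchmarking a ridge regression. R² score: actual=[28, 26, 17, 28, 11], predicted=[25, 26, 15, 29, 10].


ȳ = 22
SS_res = Σ(y-ŷ)² = 15
SS_tot = Σ(y-ȳ)² = 234
R² = 1 - SS_res/SS_tot = 1 - 0.0641 = 0.9359

0.9359


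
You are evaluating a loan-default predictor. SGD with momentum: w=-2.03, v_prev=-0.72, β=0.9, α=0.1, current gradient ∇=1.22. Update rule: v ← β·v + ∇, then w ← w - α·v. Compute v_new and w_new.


v_new = 0.9·-0.72 + 1.22 = -0.648 + 1.22 = 0.572
w_new = -2.03 - 0.1·0.572 = -2.03 - 0.0572 = -2.0872

v_new=0.572, w_new=-2.0872


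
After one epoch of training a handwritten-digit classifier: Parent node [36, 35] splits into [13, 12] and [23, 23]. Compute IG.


Parent = [36, 35], H_parent = 0.9999
H_left = 0.9988 (n=25), H_right = 1 (n=46)
H_children = (25/71)·0.9988 + (46/71)·1 = 0.9996
IG = 0.9999 - 0.9996 = 0.0003

0.0003
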